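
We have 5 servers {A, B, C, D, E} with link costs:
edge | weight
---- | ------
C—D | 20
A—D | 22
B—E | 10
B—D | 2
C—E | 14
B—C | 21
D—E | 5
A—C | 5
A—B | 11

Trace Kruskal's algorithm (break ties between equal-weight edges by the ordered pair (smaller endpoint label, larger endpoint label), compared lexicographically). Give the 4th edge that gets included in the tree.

A-B

Kruskal: consider edges lightest-first.
B—D (2): add — endpoints in different components.
A—C (5): add — endpoints in different components.
D—E (5): add — endpoints in different components.
B—E (10): skip — B and E already connected.
A—B (11): add — endpoints in different components.
The 4th edge added is A—B.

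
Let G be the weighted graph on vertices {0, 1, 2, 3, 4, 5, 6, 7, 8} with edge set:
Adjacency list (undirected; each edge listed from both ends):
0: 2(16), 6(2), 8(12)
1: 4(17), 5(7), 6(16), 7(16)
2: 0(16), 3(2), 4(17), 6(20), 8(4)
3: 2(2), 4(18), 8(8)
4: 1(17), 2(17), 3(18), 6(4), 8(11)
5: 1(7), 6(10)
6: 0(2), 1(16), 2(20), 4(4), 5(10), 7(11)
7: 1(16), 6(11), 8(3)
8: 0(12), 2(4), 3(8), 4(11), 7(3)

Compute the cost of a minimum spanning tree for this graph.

Prim, starting at 2.
Step 1: cheapest edge leaving the tree is 2 3 (2); add 3.
Step 2: cheapest edge leaving the tree is 2 8 (4); add 8.
Step 3: cheapest edge leaving the tree is 7 8 (3); add 7.
Step 4: cheapest edge leaving the tree is 4 8 (11); add 4.
Step 5: cheapest edge leaving the tree is 4 6 (4); add 6.
Step 6: cheapest edge leaving the tree is 0 6 (2); add 0.
Step 7: cheapest edge leaving the tree is 5 6 (10); add 5.
Step 8: cheapest edge leaving the tree is 1 5 (7); add 1.
MST edges: 2 3, 2 8, 7 8, 4 8, 4 6, 0 6, 5 6, 1 5; total weight 2+4+3+11+4+2+10+7 = 43.

43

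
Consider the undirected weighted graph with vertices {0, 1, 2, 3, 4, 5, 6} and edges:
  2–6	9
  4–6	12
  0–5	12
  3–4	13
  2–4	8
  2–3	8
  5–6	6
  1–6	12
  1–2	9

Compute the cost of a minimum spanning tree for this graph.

Sort edges by weight, then run Kruskal:
5–6 (6): add — endpoints in different components.
2–3 (8): add — endpoints in different components.
2–4 (8): add — endpoints in different components.
1–2 (9): add — endpoints in different components.
2–6 (9): add — endpoints in different components.
0–5 (12): add — endpoints in different components.
MST edges: 5–6, 2–3, 2–4, 1–2, 2–6, 0–5; total weight 6+8+8+9+9+12 = 52.

52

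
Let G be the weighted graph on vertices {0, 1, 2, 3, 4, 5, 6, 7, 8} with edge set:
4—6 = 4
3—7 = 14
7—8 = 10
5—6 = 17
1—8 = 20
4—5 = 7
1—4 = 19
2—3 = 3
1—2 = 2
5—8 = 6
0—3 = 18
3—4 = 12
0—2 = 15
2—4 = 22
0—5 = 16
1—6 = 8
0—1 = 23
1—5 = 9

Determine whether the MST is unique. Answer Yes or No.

Kruskal: consider edges lightest-first.
1—2 (2): add — endpoints in different components.
2—3 (3): add — endpoints in different components.
4—6 (4): add — endpoints in different components.
5—8 (6): add — endpoints in different components.
4—5 (7): add — endpoints in different components.
1—6 (8): add — endpoints in different components.
1—5 (9): skip — 1 and 5 already connected.
7—8 (10): add — endpoints in different components.
3—4 (12): skip — 3 and 4 already connected.
3—7 (14): skip — 3 and 7 already connected.
0—2 (15): add — endpoints in different components.
Every non-tree edge has weight strictly greater than the heaviest edge on the tree path between its endpoints, so the MST is unique.

Yes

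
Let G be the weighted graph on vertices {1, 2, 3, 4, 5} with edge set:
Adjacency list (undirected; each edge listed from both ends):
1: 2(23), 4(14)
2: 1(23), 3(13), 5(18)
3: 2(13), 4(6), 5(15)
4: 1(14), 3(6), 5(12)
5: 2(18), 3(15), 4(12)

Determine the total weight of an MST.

Prim, starting at 3.
Step 1: cheapest edge leaving the tree is 3-4 (6); add 4.
Step 2: cheapest edge leaving the tree is 4-5 (12); add 5.
Step 3: cheapest edge leaving the tree is 2-3 (13); add 2.
Step 4: cheapest edge leaving the tree is 1-4 (14); add 1.
MST edges: 3-4, 4-5, 2-3, 1-4; total weight 6+12+13+14 = 45.

45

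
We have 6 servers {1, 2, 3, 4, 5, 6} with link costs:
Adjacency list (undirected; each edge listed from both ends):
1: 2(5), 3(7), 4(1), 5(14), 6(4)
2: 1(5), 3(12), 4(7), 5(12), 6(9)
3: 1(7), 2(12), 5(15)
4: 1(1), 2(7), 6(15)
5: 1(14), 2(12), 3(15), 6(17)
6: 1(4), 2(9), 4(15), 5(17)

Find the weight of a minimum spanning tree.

29

Sort edges by weight, then run Kruskal:
1 4 (1): add — endpoints in different components.
1 6 (4): add — endpoints in different components.
1 2 (5): add — endpoints in different components.
1 3 (7): add — endpoints in different components.
2 4 (7): skip — 2 and 4 already connected.
2 6 (9): skip — 2 and 6 already connected.
2 3 (12): skip — 2 and 3 already connected.
2 5 (12): add — endpoints in different components.
MST edges: 1 4, 1 6, 1 2, 1 3, 2 5; total weight 1+4+5+7+12 = 29.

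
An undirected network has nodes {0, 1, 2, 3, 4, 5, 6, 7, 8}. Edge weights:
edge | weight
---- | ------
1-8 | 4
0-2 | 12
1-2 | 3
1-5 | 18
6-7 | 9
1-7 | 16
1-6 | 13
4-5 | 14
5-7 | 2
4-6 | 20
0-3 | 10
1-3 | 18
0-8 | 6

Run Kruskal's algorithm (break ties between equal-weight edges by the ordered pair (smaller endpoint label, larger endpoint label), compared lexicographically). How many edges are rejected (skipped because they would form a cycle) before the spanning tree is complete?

Kruskal's algorithm — process edges by increasing weight (ties by edge label):
5-7 (2): add — endpoints in different components.
1-2 (3): add — endpoints in different components.
1-8 (4): add — endpoints in different components.
0-8 (6): add — endpoints in different components.
6-7 (9): add — endpoints in different components.
0-3 (10): add — endpoints in different components.
0-2 (12): skip — 0 and 2 already connected.
1-6 (13): add — endpoints in different components.
4-5 (14): add — endpoints in different components.
Edges rejected before the tree was complete: 1.

1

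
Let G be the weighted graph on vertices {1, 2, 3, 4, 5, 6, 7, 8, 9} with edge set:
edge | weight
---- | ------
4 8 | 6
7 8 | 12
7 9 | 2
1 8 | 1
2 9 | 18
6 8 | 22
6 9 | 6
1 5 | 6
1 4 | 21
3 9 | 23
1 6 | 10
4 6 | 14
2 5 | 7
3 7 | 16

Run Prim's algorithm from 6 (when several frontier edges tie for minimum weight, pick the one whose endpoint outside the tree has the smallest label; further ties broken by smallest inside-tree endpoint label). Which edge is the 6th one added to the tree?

Prim, starting at 6.
Step 1: cheapest edge leaving the tree is 6 9 (6); add 9.
Step 2: cheapest edge leaving the tree is 7 9 (2); add 7.
Step 3: cheapest edge leaving the tree is 1 6 (10); add 1.
Step 4: cheapest edge leaving the tree is 1 8 (1); add 8.
Step 5: cheapest edge leaving the tree is 4 8 (6); add 4.
Step 6: cheapest edge leaving the tree is 1 5 (6); add 5.
Step 7: cheapest edge leaving the tree is 2 5 (7); add 2.
Step 8: cheapest edge leaving the tree is 3 7 (16); add 3.
The 6th edge added is 1 5.

1-5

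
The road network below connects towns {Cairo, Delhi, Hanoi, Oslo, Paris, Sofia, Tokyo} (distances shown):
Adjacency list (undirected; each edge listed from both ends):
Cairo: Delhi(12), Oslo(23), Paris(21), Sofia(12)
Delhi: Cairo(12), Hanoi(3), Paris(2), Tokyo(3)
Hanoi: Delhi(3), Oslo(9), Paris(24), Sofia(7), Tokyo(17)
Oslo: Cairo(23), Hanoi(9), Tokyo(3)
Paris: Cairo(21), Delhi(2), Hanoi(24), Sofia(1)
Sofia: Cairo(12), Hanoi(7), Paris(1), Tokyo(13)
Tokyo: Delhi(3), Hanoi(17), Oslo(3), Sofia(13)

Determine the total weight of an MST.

24

Prim's algorithm from Hanoi:
Step 1: frontier [Delhi—Hanoi 3, Hanoi—Sofia 7, Hanoi—Oslo 9, Hanoi—Tokyo 17, Hanoi—Paris 24] → take Delhi—Hanoi (3); add Delhi.
Step 2: frontier [Delhi—Paris 2, Delhi—Tokyo 3, Cairo—Delhi 12, Hanoi—Sofia 7, Hanoi—Oslo 9, Hanoi—Tokyo 17, Hanoi—Paris 24] → take Delhi—Paris (2); add Paris.
Step 3: frontier [Delhi—Tokyo 3, Cairo—Delhi 12, Hanoi—Sofia 7, Hanoi—Oslo 9, Hanoi—Tokyo 17, Paris—Sofia 1, Cairo—Paris 21] → take Paris—Sofia (1); add Sofia.
Step 4: frontier [Delhi—Tokyo 3, Cairo—Delhi 12, Hanoi—Oslo 9, Hanoi—Tokyo 17, Cairo—Paris 21, Cairo—Sofia 12, Sofia—Tokyo 13] → take Delhi—Tokyo (3); add Tokyo.
Step 5: frontier [Cairo—Delhi 12, Hanoi—Oslo 9, Cairo—Paris 21, Cairo—Sofia 12, Oslo—Tokyo 3] → take Oslo—Tokyo (3); add Oslo.
Step 6: frontier [Cairo—Delhi 12, Cairo—Oslo 23, Cairo—Paris 21, Cairo—Sofia 12] → take Cairo—Delhi (12); add Cairo.
MST edges: Delhi—Hanoi, Delhi—Paris, Paris—Sofia, Delhi—Tokyo, Oslo—Tokyo, Cairo—Delhi; total weight 3+2+1+3+3+12 = 24.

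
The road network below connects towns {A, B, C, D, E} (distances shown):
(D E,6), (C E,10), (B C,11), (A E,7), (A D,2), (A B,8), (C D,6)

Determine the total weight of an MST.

Sort edges by weight, then run Kruskal:
A D (2): add — endpoints in different components.
C D (6): add — endpoints in different components.
D E (6): add — endpoints in different components.
A E (7): skip — A and E already connected.
A B (8): add — endpoints in different components.
MST edges: A D, C D, D E, A B; total weight 2+6+6+8 = 22.

22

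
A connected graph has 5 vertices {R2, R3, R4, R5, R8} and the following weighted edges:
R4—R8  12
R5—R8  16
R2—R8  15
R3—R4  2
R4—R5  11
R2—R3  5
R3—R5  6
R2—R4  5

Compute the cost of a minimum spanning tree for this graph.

Kruskal's algorithm — process edges by increasing weight (ties by edge label):
R3—R4 (2): add — endpoints in different components.
R2—R3 (5): add — endpoints in different components.
R2—R4 (5): skip — R4 and R2 already connected.
R3—R5 (6): add — endpoints in different components.
R4—R5 (11): skip — R5 and R4 already connected.
R4—R8 (12): add — endpoints in different components.
MST edges: R3—R4, R2—R3, R3—R5, R4—R8; total weight 2+5+6+12 = 25.

25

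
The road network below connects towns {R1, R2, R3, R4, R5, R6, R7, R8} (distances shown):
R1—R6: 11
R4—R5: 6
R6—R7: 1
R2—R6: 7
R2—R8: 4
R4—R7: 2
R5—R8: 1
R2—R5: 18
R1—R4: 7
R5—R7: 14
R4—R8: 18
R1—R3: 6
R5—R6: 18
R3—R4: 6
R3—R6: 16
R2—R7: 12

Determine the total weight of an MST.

26

Sort edges by weight, then run Kruskal:
R5—R8 (1): add — endpoints in different components.
R6—R7 (1): add — endpoints in different components.
R4—R7 (2): add — endpoints in different components.
R2—R8 (4): add — endpoints in different components.
R1—R3 (6): add — endpoints in different components.
R3—R4 (6): add — endpoints in different components.
R4—R5 (6): add — endpoints in different components.
MST edges: R5—R8, R6—R7, R4—R7, R2—R8, R1—R3, R3—R4, R4—R5; total weight 1+1+2+4+6+6+6 = 26.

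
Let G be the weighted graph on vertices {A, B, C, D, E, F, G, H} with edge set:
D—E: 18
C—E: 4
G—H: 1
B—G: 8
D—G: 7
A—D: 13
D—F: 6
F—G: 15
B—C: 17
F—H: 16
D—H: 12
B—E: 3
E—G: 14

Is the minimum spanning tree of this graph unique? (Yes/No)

Kruskal: consider edges lightest-first.
G—H (1): add — endpoints in different components.
B—E (3): add — endpoints in different components.
C—E (4): add — endpoints in different components.
D—F (6): add — endpoints in different components.
D—G (7): add — endpoints in different components.
B—G (8): add — endpoints in different components.
D—H (12): skip — D and H already connected.
A—D (13): add — endpoints in different components.
Every non-tree edge has weight strictly greater than the heaviest edge on the tree path between its endpoints, so the MST is unique.

Yes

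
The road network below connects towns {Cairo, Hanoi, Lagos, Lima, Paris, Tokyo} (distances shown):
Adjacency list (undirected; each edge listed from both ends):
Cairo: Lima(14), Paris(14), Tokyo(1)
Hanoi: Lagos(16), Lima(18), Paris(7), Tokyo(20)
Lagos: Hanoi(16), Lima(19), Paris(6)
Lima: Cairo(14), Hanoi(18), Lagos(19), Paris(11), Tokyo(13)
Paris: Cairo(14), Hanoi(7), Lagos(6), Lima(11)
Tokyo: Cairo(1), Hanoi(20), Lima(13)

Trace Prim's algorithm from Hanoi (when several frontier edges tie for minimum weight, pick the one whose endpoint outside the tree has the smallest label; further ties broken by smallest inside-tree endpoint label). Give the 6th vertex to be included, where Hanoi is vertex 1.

Prim's algorithm from Hanoi:
Step 1: cheapest edge leaving the tree is Hanoi–Paris (7); add Paris.
Step 2: cheapest edge leaving the tree is Lagos–Paris (6); add Lagos.
Step 3: cheapest edge leaving the tree is Lima–Paris (11); add Lima.
Step 4: cheapest edge leaving the tree is Lima–Tokyo (13); add Tokyo.
Step 5: cheapest edge leaving the tree is Cairo–Tokyo (1); add Cairo.
Vertex order: Hanoi, Paris, Lagos, Lima, Tokyo, Cairo. The 6th vertex is Cairo.

Cairo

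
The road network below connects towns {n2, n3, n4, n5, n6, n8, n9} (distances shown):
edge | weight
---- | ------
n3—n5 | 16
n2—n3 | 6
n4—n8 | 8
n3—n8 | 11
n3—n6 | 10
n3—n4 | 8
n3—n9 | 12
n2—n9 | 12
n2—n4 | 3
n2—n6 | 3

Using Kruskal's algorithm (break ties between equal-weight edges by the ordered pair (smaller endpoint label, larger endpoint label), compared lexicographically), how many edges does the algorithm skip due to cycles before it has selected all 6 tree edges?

4

Sort edges by weight, then run Kruskal:
n2—n4 (3): add. Components now {n3} {n2,n4} {n5} {n9} {n8} {n6}
n2—n6 (3): add. Components now {n3} {n2,n4,n6} {n5} {n9} {n8}
n2—n3 (6): add. Components now {n2,n3,n4,n6} {n5} {n9} {n8}
n3—n4 (8): skip — n3 and n4 already connected.
n4—n8 (8): add. Components now {n2,n3,n4,n6,n8} {n5} {n9}
n3—n6 (10): skip — n3 and n6 already connected.
n3—n8 (11): skip — n3 and n8 already connected.
n2—n9 (12): add. Components now {n2,n3,n4,n6,n8,n9} {n5}
n3—n9 (12): skip — n3 and n9 already connected.
n3—n5 (16): add. Components now {n2,n3,n4,n5,n6,n8,n9}
Edges rejected before the tree was complete: 4.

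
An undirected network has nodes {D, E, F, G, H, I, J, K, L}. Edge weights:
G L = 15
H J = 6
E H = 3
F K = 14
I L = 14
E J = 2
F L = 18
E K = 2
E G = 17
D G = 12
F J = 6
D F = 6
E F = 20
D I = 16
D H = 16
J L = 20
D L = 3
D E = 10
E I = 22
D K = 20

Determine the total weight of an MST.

48

Prim's algorithm from G:
Step 1: cheapest edge leaving the tree is D G (12); add D.
Step 2: cheapest edge leaving the tree is D L (3); add L.
Step 3: cheapest edge leaving the tree is D F (6); add F.
Step 4: cheapest edge leaving the tree is F J (6); add J.
Step 5: cheapest edge leaving the tree is E J (2); add E.
Step 6: cheapest edge leaving the tree is E K (2); add K.
Step 7: cheapest edge leaving the tree is E H (3); add H.
Step 8: cheapest edge leaving the tree is I L (14); add I.
MST edges: D G, D L, D F, F J, E J, E K, E H, I L; total weight 12+3+6+6+2+2+3+14 = 48.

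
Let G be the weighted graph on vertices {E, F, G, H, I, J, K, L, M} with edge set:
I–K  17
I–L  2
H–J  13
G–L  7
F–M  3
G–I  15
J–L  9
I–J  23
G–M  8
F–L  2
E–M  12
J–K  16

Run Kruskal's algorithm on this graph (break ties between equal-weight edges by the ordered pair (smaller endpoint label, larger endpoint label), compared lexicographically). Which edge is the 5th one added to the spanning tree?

Kruskal's algorithm — process edges by increasing weight (ties by edge label):
F–L (2): add — endpoints in different components.
I–L (2): add — endpoints in different components.
F–M (3): add — endpoints in different components.
G–L (7): add — endpoints in different components.
G–M (8): skip — G and M already connected.
J–L (9): add — endpoints in different components.
E–M (12): add — endpoints in different components.
H–J (13): add — endpoints in different components.
G–I (15): skip — G and I already connected.
J–K (16): add — endpoints in different components.
The 5th edge added is J–L.

J-L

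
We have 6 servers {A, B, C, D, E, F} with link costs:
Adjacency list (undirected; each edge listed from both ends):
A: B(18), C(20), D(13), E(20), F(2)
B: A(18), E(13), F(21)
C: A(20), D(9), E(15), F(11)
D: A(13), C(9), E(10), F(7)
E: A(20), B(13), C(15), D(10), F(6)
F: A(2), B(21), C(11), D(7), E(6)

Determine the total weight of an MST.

37

Kruskal: consider edges lightest-first.
A F (2): add. Components now {A,F} {B} {C} {D} {E}
E F (6): add. Components now {A,E,F} {B} {C} {D}
D F (7): add. Components now {A,D,E,F} {B} {C}
C D (9): add. Components now {A,C,D,E,F} {B}
D E (10): skip — D and E already connected.
C F (11): skip — C and F already connected.
A D (13): skip — A and D already connected.
B E (13): add. Components now {A,B,C,D,E,F}
MST edges: A F, E F, D F, C D, B E; total weight 2+6+7+9+13 = 37.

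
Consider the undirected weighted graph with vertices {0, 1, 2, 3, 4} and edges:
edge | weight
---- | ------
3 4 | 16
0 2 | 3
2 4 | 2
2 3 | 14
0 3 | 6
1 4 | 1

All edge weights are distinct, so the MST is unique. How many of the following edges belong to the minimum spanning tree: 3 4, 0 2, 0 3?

2

Kruskal: consider edges lightest-first.
1 4 (1): add — endpoints in different components.
2 4 (2): add — endpoints in different components.
0 2 (3): add — endpoints in different components.
0 3 (6): add — endpoints in different components.
MST edge set: {1 4, 2 4, 0 2, 0 3}.
Of the listed edges, {0 2, 0 3} are in the MST → 2.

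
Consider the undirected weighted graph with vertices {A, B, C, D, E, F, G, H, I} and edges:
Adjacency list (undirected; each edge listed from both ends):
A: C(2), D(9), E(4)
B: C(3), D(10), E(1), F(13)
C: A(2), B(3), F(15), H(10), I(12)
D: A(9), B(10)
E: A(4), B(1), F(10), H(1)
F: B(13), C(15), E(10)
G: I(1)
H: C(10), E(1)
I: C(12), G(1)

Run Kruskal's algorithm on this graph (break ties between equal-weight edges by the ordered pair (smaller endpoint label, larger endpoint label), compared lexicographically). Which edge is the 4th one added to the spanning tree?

A-C

Kruskal: consider edges lightest-first.
B-E (1): add — endpoints in different components.
E-H (1): add — endpoints in different components.
G-I (1): add — endpoints in different components.
A-C (2): add — endpoints in different components.
B-C (3): add — endpoints in different components.
A-E (4): skip — A and E already connected.
A-D (9): add — endpoints in different components.
B-D (10): skip — B and D already connected.
C-H (10): skip — C and H already connected.
E-F (10): add — endpoints in different components.
C-I (12): add — endpoints in different components.
The 4th edge added is A-C.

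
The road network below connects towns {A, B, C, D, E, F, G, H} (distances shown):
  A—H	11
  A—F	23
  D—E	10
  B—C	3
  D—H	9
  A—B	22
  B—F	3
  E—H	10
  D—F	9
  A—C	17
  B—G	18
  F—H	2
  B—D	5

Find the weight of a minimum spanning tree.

Sort edges by weight, then run Kruskal:
F—H (2): add — endpoints in different components.
B—C (3): add — endpoints in different components.
B—F (3): add — endpoints in different components.
B—D (5): add — endpoints in different components.
D—F (9): skip — D and F already connected.
D—H (9): skip — D and H already connected.
D—E (10): add — endpoints in different components.
E—H (10): skip — E and H already connected.
A—H (11): add — endpoints in different components.
A—C (17): skip — A and C already connected.
B—G (18): add — endpoints in different components.
MST edges: F—H, B—C, B—F, B—D, D—E, A—H, B—G; total weight 2+3+3+5+10+11+18 = 52.

52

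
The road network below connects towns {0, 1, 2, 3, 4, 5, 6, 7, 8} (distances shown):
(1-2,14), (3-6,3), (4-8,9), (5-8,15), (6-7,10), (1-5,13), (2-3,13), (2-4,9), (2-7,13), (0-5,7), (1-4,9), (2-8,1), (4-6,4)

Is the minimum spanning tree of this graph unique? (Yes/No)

Sort edges by weight, then run Kruskal:
2-8 (1): add — endpoints in different components.
3-6 (3): add — endpoints in different components.
4-6 (4): add — endpoints in different components.
0-5 (7): add — endpoints in different components.
1-4 (9): add — endpoints in different components.
2-4 (9): add — endpoints in different components.
4-8 (9): skip — 4 and 8 already connected.
6-7 (10): add — endpoints in different components.
1-5 (13): add — endpoints in different components.
Non-tree edge 4-8 has weight 9, equal to the heaviest edge on its tree cycle — swapping gives another MST of the same weight. Not unique.

No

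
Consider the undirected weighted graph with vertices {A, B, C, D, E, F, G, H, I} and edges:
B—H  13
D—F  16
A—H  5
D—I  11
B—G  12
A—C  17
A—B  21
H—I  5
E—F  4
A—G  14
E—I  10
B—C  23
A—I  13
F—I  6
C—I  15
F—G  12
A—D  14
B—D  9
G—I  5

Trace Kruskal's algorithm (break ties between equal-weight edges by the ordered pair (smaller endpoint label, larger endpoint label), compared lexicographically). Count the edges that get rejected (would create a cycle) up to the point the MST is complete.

Sort edges by weight, then run Kruskal:
E—F (4): add — endpoints in different components.
A—H (5): add — endpoints in different components.
G—I (5): add — endpoints in different components.
H—I (5): add — endpoints in different components.
F—I (6): add — endpoints in different components.
B—D (9): add — endpoints in different components.
E—I (10): skip — E and I already connected.
D—I (11): add — endpoints in different components.
B—G (12): skip — B and G already connected.
F—G (12): skip — F and G already connected.
A—I (13): skip — A and I already connected.
B—H (13): skip — B and H already connected.
A—D (14): skip — A and D already connected.
A—G (14): skip — A and G already connected.
C—I (15): add — endpoints in different components.
Edges rejected before the tree was complete: 7.

7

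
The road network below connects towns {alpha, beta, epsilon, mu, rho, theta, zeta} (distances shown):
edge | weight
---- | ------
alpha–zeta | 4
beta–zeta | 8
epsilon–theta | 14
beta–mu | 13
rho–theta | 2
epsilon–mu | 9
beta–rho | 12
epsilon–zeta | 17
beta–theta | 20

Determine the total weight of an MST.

48

Grow the tree from zeta using Prim:
Step 1: cheapest edge leaving the tree is alpha–zeta (4); add alpha.
Step 2: cheapest edge leaving the tree is beta–zeta (8); add beta.
Step 3: cheapest edge leaving the tree is beta–rho (12); add rho.
Step 4: cheapest edge leaving the tree is rho–theta (2); add theta.
Step 5: cheapest edge leaving the tree is beta–mu (13); add mu.
Step 6: cheapest edge leaving the tree is epsilon–mu (9); add epsilon.
MST edges: alpha–zeta, beta–zeta, beta–rho, rho–theta, beta–mu, epsilon–mu; total weight 4+8+12+2+13+9 = 48.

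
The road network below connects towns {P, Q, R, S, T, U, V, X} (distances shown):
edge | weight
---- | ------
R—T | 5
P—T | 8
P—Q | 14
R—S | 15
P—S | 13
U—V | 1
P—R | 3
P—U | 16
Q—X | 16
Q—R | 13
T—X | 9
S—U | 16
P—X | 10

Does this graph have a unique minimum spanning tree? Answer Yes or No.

Sort edges by weight, then run Kruskal:
U—V (1): add — endpoints in different components.
P—R (3): add — endpoints in different components.
R—T (5): add — endpoints in different components.
P—T (8): skip — P and T already connected.
T—X (9): add — endpoints in different components.
P—X (10): skip — P and X already connected.
P—S (13): add — endpoints in different components.
Q—R (13): add — endpoints in different components.
P—Q (14): skip — P and Q already connected.
R—S (15): skip — R and S already connected.
P—U (16): add — endpoints in different components.
Non-tree edge S—U has weight 16, equal to the heaviest edge on its tree cycle — swapping gives another MST of the same weight. Not unique.

No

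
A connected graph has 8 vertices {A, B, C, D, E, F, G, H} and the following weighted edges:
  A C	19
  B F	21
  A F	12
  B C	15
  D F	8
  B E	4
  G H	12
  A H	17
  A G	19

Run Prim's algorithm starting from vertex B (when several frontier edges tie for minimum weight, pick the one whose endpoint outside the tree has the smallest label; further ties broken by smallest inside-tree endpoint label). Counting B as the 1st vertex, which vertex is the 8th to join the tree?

Prim, starting at B.
Step 1: frontier [B E 4, B C 15, B F 21] → take B E (4); add E.
Step 2: frontier [B C 15, B F 21] → take B C (15); add C.
Step 3: frontier [B F 21, A C 19] → take A C (19); add A.
Step 4: frontier [A F 12, A H 17, A G 19, B F 21] → take A F (12); add F.
Step 5: frontier [A H 17, A G 19, D F 8] → take D F (8); add D.
Step 6: frontier [A H 17, A G 19] → take A H (17); add H.
Step 7: frontier [A G 19, G H 12] → take G H (12); add G.
Vertex order: B, E, C, A, F, D, H, G. The 8th vertex is G.

G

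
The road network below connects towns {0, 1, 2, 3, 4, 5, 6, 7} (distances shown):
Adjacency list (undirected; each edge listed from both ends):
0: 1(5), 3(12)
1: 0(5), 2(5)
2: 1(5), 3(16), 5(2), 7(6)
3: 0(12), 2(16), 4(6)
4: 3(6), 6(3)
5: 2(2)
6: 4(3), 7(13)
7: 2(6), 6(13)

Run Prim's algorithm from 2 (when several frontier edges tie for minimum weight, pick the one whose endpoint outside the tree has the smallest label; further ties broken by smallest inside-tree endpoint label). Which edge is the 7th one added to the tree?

4-6

Grow the tree from 2 using Prim:
Step 1: frontier [2–5 2, 1–2 5, 2–7 6, 2–3 16] → take 2–5 (2); add 5.
Step 2: frontier [1–2 5, 2–7 6, 2–3 16] → take 1–2 (5); add 1.
Step 3: frontier [0–1 5, 2–7 6, 2–3 16] → take 0–1 (5); add 0.
Step 4: frontier [0–3 12, 2–7 6, 2–3 16] → take 2–7 (6); add 7.
Step 5: frontier [0–3 12, 2–3 16, 6–7 13] → take 0–3 (12); add 3.
Step 6: frontier [3–4 6, 6–7 13] → take 3–4 (6); add 4.
Step 7: frontier [4–6 3, 6–7 13] → take 4–6 (3); add 6.
The 7th edge added is 4–6.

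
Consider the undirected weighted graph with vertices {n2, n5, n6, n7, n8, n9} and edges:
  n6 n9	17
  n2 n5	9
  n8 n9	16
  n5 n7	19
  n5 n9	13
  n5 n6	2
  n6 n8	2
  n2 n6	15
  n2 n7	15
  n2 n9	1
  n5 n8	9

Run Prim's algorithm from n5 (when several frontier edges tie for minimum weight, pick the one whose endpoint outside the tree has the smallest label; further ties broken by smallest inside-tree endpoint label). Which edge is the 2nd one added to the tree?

Prim, starting at n5.
Step 1: frontier [n5 n6 2, n2 n5 9, n5 n8 9, n5 n9 13, n5 n7 19] → take n5 n6 (2); add n6.
Step 2: frontier [n2 n5 9, n5 n8 9, n5 n9 13, n5 n7 19, n6 n8 2, n2 n6 15, n6 n9 17] → take n6 n8 (2); add n8.
Step 3: frontier [n2 n5 9, n5 n9 13, n5 n7 19, n2 n6 15, n6 n9 17, n8 n9 16] → take n2 n5 (9); add n2.
Step 4: frontier [n2 n9 1, n2 n7 15, n5 n9 13, n5 n7 19, n6 n9 17, n8 n9 16] → take n2 n9 (1); add n9.
Step 5: frontier [n2 n7 15, n5 n7 19] → take n2 n7 (15); add n7.
The 2nd edge added is n6 n8.

n6-n8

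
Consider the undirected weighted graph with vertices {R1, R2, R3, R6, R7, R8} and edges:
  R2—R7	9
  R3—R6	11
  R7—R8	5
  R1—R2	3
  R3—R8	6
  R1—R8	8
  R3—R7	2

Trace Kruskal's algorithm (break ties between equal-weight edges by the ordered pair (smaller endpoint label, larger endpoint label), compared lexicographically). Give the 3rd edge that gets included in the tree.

Sort edges by weight, then run Kruskal:
R3—R7 (2): add. Components now {R8} {R2} {R3,R7} {R6} {R1}
R1—R2 (3): add. Components now {R8} {R1,R2} {R3,R7} {R6}
R7—R8 (5): add. Components now {R3,R7,R8} {R1,R2} {R6}
R3—R8 (6): skip — R8 and R3 already connected.
R1—R8 (8): add. Components now {R1,R2,R3,R7,R8} {R6}
R2—R7 (9): skip — R2 and R7 already connected.
R3—R6 (11): add. Components now {R1,R2,R3,R6,R7,R8}
The 3rd edge added is R7—R8.

R7-R8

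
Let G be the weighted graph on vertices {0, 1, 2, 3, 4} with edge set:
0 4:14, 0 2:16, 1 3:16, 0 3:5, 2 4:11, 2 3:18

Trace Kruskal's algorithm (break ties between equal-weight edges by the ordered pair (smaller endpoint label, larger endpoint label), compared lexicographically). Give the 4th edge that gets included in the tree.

Kruskal: consider edges lightest-first.
0 3 (5): add — endpoints in different components.
2 4 (11): add — endpoints in different components.
0 4 (14): add — endpoints in different components.
0 2 (16): skip — 0 and 2 already connected.
1 3 (16): add — endpoints in different components.
The 4th edge added is 1 3.

1-3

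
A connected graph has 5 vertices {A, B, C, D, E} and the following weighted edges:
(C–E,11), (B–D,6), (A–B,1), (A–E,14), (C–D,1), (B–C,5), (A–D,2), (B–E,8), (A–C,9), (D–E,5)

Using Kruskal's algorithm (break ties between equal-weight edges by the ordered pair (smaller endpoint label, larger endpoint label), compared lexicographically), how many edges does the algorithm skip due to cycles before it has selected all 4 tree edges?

1

Kruskal: consider edges lightest-first.
A–B (1): add — endpoints in different components.
C–D (1): add — endpoints in different components.
A–D (2): add — endpoints in different components.
B–C (5): skip — B and C already connected.
D–E (5): add — endpoints in different components.
Edges rejected before the tree was complete: 1.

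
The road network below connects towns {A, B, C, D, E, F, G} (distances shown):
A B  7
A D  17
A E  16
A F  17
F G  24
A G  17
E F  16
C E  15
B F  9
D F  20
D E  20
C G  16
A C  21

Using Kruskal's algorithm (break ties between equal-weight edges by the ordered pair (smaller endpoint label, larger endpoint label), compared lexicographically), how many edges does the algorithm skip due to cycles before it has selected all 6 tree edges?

1

Kruskal's algorithm — process edges by increasing weight (ties by edge label):
A B (7): add — endpoints in different components.
B F (9): add — endpoints in different components.
C E (15): add — endpoints in different components.
A E (16): add — endpoints in different components.
C G (16): add — endpoints in different components.
E F (16): skip — E and F already connected.
A D (17): add — endpoints in different components.
Edges rejected before the tree was complete: 1.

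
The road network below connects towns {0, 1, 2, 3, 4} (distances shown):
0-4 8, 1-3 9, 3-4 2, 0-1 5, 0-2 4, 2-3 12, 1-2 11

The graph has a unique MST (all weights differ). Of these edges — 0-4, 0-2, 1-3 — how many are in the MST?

2

Kruskal: consider edges lightest-first.
3-4 (2): add. Components now {0} {1} {2} {3,4}
0-2 (4): add. Components now {0,2} {1} {3,4}
0-1 (5): add. Components now {0,1,2} {3,4}
0-4 (8): add. Components now {0,1,2,3,4}
MST edge set: {3-4, 0-2, 0-1, 0-4}.
Of the listed edges, {0-4, 0-2} are in the MST → 2.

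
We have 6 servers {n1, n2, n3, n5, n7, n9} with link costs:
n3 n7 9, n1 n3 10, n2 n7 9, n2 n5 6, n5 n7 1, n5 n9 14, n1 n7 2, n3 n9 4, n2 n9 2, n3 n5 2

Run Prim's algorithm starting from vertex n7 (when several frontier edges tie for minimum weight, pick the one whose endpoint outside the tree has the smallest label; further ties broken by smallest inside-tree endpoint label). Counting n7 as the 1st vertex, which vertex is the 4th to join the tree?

n3

Prim's algorithm from n7:
Step 1: cheapest edge leaving the tree is n5 n7 (1); add n5.
Step 2: cheapest edge leaving the tree is n1 n7 (2); add n1.
Step 3: cheapest edge leaving the tree is n3 n5 (2); add n3.
Step 4: cheapest edge leaving the tree is n3 n9 (4); add n9.
Step 5: cheapest edge leaving the tree is n2 n9 (2); add n2.
Vertex order: n7, n5, n1, n3, n9, n2. The 4th vertex is n3.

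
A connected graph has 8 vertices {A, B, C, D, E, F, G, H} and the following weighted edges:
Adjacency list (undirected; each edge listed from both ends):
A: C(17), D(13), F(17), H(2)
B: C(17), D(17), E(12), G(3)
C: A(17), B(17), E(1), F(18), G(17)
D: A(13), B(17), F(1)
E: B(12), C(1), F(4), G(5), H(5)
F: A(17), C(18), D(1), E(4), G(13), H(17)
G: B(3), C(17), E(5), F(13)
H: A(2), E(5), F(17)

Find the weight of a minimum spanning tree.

Kruskal: consider edges lightest-first.
C E (1): add — endpoints in different components.
D F (1): add — endpoints in different components.
A H (2): add — endpoints in different components.
B G (3): add — endpoints in different components.
E F (4): add — endpoints in different components.
E G (5): add — endpoints in different components.
E H (5): add — endpoints in different components.
MST edges: C E, D F, A H, B G, E F, E G, E H; total weight 1+1+2+3+4+5+5 = 21.

21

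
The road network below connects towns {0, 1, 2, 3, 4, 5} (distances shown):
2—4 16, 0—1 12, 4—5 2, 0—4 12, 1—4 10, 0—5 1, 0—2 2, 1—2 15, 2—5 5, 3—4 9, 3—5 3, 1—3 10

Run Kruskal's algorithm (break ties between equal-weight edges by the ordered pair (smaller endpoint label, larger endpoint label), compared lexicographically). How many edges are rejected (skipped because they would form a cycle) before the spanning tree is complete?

Kruskal's algorithm — process edges by increasing weight (ties by edge label):
0—5 (1): add. Components now {0,5} {1} {2} {3} {4}
0—2 (2): add. Components now {0,2,5} {1} {3} {4}
4—5 (2): add. Components now {0,2,4,5} {1} {3}
3—5 (3): add. Components now {0,2,3,4,5} {1}
2—5 (5): skip — 2 and 5 already connected.
3—4 (9): skip — 3 and 4 already connected.
1—3 (10): add. Components now {0,1,2,3,4,5}
Edges rejected before the tree was complete: 2.

2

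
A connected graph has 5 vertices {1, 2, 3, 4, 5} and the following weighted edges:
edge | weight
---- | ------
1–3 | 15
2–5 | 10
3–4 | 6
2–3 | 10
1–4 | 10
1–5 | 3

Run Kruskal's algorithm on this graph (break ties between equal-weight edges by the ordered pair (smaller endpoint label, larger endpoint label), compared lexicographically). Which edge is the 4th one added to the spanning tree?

Kruskal's algorithm — process edges by increasing weight (ties by edge label):
1–5 (3): add — endpoints in different components.
3–4 (6): add — endpoints in different components.
1–4 (10): add — endpoints in different components.
2–3 (10): add — endpoints in different components.
The 4th edge added is 2–3.

2-3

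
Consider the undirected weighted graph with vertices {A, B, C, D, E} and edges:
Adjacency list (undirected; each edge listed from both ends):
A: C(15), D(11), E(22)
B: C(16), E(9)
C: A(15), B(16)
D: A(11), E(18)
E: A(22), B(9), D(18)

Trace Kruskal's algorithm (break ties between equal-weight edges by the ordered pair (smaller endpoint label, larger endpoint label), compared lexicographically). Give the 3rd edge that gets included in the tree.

Kruskal's algorithm — process edges by increasing weight (ties by edge label):
B E (9): add. Components now {A} {B,E} {C} {D}
A D (11): add. Components now {A,D} {B,E} {C}
A C (15): add. Components now {A,C,D} {B,E}
B C (16): add. Components now {A,B,C,D,E}
The 3rd edge added is A C.

A-C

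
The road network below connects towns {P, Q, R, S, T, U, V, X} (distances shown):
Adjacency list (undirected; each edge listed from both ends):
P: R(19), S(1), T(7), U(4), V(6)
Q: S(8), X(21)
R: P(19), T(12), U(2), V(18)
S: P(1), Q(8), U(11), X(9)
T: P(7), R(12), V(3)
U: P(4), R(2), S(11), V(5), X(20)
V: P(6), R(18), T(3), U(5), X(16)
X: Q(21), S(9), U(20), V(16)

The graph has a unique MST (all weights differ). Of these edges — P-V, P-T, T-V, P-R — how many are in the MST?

Sort edges by weight, then run Kruskal:
P-S (1): add — endpoints in different components.
R-U (2): add — endpoints in different components.
T-V (3): add — endpoints in different components.
P-U (4): add — endpoints in different components.
U-V (5): add — endpoints in different components.
P-V (6): skip — P and V already connected.
P-T (7): skip — P and T already connected.
Q-S (8): add — endpoints in different components.
S-X (9): add — endpoints in different components.
MST edge set: {P-S, R-U, T-V, P-U, U-V, Q-S, S-X}.
Of the listed edges, {T-V} are in the MST → 1.

1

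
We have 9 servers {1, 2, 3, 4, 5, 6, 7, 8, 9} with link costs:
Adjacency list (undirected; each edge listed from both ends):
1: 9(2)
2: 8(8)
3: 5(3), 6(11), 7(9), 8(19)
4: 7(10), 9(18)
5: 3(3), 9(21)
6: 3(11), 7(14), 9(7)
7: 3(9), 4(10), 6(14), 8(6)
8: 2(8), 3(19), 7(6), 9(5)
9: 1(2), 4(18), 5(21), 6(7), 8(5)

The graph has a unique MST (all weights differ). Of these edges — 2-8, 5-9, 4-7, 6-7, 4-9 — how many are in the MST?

Kruskal: consider edges lightest-first.
1-9 (2): add — endpoints in different components.
3-5 (3): add — endpoints in different components.
8-9 (5): add — endpoints in different components.
7-8 (6): add — endpoints in different components.
6-9 (7): add — endpoints in different components.
2-8 (8): add — endpoints in different components.
3-7 (9): add — endpoints in different components.
4-7 (10): add — endpoints in different components.
MST edge set: {1-9, 3-5, 8-9, 7-8, 6-9, 2-8, 3-7, 4-7}.
Of the listed edges, {2-8, 4-7} are in the MST → 2.

2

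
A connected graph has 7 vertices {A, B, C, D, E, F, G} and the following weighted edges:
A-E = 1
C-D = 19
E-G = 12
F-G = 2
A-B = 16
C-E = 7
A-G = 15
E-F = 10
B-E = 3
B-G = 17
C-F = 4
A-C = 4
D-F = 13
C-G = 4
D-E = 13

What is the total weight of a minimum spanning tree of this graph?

Prim, starting at F.
Step 1: cheapest edge leaving the tree is F-G (2); add G.
Step 2: cheapest edge leaving the tree is C-F (4); add C.
Step 3: cheapest edge leaving the tree is A-C (4); add A.
Step 4: cheapest edge leaving the tree is A-E (1); add E.
Step 5: cheapest edge leaving the tree is B-E (3); add B.
Step 6: cheapest edge leaving the tree is D-E (13); add D.
MST edges: F-G, C-F, A-C, A-E, B-E, D-E; total weight 2+4+4+1+3+13 = 27.

27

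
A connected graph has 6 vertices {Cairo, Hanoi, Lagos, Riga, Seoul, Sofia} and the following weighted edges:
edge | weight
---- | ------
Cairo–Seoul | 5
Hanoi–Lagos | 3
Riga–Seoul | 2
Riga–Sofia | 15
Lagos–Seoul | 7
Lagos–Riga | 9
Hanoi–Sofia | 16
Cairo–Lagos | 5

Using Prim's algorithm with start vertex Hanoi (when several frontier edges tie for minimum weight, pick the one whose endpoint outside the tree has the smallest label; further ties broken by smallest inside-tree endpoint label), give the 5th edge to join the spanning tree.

Prim's algorithm from Hanoi:
Step 1: cheapest edge leaving the tree is Hanoi–Lagos (3); add Lagos.
Step 2: cheapest edge leaving the tree is Cairo–Lagos (5); add Cairo.
Step 3: cheapest edge leaving the tree is Cairo–Seoul (5); add Seoul.
Step 4: cheapest edge leaving the tree is Riga–Seoul (2); add Riga.
Step 5: cheapest edge leaving the tree is Riga–Sofia (15); add Sofia.
The 5th edge added is Riga–Sofia.

Riga-Sofia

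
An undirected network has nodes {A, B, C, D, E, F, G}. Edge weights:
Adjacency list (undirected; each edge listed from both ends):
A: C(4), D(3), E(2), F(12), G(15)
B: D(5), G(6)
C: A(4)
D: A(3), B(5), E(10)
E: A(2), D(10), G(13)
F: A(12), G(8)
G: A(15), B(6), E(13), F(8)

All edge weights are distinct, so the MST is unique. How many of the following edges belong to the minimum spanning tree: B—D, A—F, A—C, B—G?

3

Sort edges by weight, then run Kruskal:
A—E (2): add. Components now {A,E} {B} {C} {D} {F} {G}
A—D (3): add. Components now {A,D,E} {B} {C} {F} {G}
A—C (4): add. Components now {A,C,D,E} {B} {F} {G}
B—D (5): add. Components now {A,B,C,D,E} {F} {G}
B—G (6): add. Components now {A,B,C,D,E,G} {F}
F—G (8): add. Components now {A,B,C,D,E,F,G}
MST edge set: {A—E, A—D, A—C, B—D, B—G, F—G}.
Of the listed edges, {B—D, A—C, B—G} are in the MST → 3.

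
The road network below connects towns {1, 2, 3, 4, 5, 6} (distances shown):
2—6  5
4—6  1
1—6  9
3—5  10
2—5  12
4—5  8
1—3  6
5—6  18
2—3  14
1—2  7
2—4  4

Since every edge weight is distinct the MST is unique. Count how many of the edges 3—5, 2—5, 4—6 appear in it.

1

Kruskal's algorithm — process edges by increasing weight (ties by edge label):
4—6 (1): add — endpoints in different components.
2—4 (4): add — endpoints in different components.
2—6 (5): skip — 2 and 6 already connected.
1—3 (6): add — endpoints in different components.
1—2 (7): add — endpoints in different components.
4—5 (8): add — endpoints in different components.
MST edge set: {4—6, 2—4, 1—3, 1—2, 4—5}.
Of the listed edges, {4—6} are in the MST → 1.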